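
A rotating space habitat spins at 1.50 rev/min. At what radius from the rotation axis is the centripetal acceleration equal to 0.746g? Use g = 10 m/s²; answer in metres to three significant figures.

302 m

ω = 1.50 rev/min × 2π/60 = 0.1571 rad/s.
a_c = ω²r = 0.746g ⇒ r = 0.746 × 10.0 / (0.1571)² = 7.460/0.02467 = 302.3 m.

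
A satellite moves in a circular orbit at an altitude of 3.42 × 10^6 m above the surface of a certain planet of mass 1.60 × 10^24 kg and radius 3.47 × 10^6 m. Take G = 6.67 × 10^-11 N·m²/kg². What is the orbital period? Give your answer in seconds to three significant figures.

11000 s

r = R + h = 3.47 × 10^6 + 3.42 × 10^6 = 6.890 × 10^6 m. Gravity provides the centripetal force: G M m / r² = m v² / r ⇒ v = √(GM/r) = 3936 m/s.
T = 2πr/v = 2π × 6.890 × 10^6 / 3936 = 11000 s.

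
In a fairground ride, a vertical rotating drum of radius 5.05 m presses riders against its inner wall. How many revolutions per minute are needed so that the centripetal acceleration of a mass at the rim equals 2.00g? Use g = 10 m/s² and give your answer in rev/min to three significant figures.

Require ω²r = 2.00g, so ω = √(2.00 × 10.0/5.05) = 1.990 rad/s.
In rev/min: ω × 60/(2π) = 1.990 × 60/(2π) = 19.00 rev/min.

19.0 rev/min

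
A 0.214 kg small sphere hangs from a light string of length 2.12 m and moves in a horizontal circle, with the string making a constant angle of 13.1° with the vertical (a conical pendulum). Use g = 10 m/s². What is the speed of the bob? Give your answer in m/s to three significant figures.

The radius of the circle is r = L sinθ = 2.12 × sin 13.1° = 0.4805 m.
Horizontally T sinθ = mv²/r and vertically T cosθ = mg, so tanθ = v²/(rg).
v = √(r g tanθ) = √(0.4805 × 10.0 × 0.2327) = √1.118 = 1.057 m/s.

1.06 m/s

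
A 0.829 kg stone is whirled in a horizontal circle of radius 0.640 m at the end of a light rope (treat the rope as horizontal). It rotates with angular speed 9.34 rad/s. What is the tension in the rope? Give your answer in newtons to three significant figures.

46.3 N

v = ωr = 9.34 × 0.640 = 5.978 m/s.
The tension is the only horizontal force, so it supplies the full centripetal force: T = m v²/r = 0.829 × (5.978)²/0.640 = 0.829 × 35.73/0.640 = 46.28 N.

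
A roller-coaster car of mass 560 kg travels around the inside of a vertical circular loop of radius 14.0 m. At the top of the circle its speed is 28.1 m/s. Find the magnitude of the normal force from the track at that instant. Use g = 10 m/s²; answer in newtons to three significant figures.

At the top, both N and the weight mg point inward (toward the centre), so N + mg = mv²/r.
N = m(v²/r − g) = 560 × ((28.1)²/14.0 − 10.0) = 560 × (56.40 − 10.0) = 560 × 46.40 = 25980 N.

26000 N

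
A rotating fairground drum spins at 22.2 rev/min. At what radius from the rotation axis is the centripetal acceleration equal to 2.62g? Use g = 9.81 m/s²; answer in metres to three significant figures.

ω = 22.2 rev/min × 2π/60 = 2.325 rad/s.
a_c = ω²r = 2.62g ⇒ r = 2.62 × 9.81 / (2.325)² = 25.70/5.405 = 4.756 m.

4.76 m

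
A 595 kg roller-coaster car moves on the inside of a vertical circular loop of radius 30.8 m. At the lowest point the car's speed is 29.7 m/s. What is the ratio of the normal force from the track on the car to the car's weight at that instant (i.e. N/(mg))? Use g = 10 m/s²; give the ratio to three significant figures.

3.86

At the bottom, N − mg = mv²/r, so N = m(v²/r + g) and N/(mg) = v²/(rg) + 1 = (29.7)²/(30.8 × 10.0) + 1 = 2.864 + 1 = 3.864.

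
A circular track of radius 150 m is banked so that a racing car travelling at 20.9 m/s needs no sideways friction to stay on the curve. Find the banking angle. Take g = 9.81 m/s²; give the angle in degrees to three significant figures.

16.5°

For a frictionless banked turn: horizontally N sinθ = mv²/r and vertically N cosθ = mg.
Dividing: tanθ = v²/(r g) = (20.9)²/(150 × 9.81) = 436.8/1472 = 0.2968.
θ = arctan(0.2968) = 16.53°.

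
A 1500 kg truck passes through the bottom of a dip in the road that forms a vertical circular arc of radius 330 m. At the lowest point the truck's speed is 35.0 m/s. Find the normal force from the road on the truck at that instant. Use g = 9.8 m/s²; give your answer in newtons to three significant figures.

20300 N

At the lowest point, N points up (toward the centre) and the weight mg points down (away from the centre), so the net inward force is N − mg = mv²/r.
N = m(v²/r + g) = 1500 × ((35.0)²/330 + 9.8) = 1500 × (3.712 + 9.8) = 1500 × 13.51 = 20270 N.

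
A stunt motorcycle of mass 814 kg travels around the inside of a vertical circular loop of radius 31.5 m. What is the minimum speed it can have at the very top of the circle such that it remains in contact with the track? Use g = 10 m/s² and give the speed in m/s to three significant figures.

17.7 m/s

At the highest point the centre is directly below, so both the weight and N act inward: N + mg = mv²/r.
At minimum speed N → 0, so mg = mv_min²/r ⇒ v_min = √(g r) = √(10.0 × 31.5) = 17.75 m/s.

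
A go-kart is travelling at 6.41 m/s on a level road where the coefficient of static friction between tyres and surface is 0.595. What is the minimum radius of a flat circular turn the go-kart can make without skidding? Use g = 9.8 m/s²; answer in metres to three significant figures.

7.05 m

At the limit, μ_s m g = m v²/r, so r_min = v²/(μ_s g) = (6.41)²/(0.595 × 9.8) = 41.09/5.831 = 7.046 m.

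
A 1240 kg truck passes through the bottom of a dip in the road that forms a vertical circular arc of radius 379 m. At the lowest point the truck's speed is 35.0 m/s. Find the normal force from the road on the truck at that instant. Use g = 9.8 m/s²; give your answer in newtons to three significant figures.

16200 N

At the lowest point, N points up (toward the centre) and the weight mg points down (away from the centre), so the net inward force is N − mg = mv²/r.
N = m(v²/r + g) = 1240 × ((35.0)²/379 + 9.8) = 1240 × (3.232 + 9.8) = 1240 × 13.03 = 16160 N.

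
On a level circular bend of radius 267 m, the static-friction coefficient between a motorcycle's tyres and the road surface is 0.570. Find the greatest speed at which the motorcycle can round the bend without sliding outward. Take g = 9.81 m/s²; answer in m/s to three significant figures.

Friction provides the centripetal force on a flat curve. At maximum speed it is at its limiting value: μ_s m g = m v²/r.
Mass cancels: v_max = √(μ_s g r) = √(0.570 × 9.81 × 267) = √1493 = 38.64 m/s.

38.6 m/s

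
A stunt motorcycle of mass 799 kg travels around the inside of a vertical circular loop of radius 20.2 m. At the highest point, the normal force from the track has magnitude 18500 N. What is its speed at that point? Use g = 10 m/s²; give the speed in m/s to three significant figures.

25.9 m/s

At the top, N + mg = mv²/r, so v = √(r(N/m + g)) = √(20.2 × (18500/799 + 10.0)) = √(20.2 × 33.15) = √669.7 = 25.88 m/s.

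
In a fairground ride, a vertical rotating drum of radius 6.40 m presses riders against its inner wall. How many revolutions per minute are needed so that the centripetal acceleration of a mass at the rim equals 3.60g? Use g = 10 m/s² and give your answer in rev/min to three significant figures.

22.6 rev/min

Require ω²r = 3.60g, so ω = √(3.60 × 10.0/6.40) = 2.372 rad/s.
In rev/min: ω × 60/(2π) = 2.372 × 60/(2π) = 22.65 rev/min.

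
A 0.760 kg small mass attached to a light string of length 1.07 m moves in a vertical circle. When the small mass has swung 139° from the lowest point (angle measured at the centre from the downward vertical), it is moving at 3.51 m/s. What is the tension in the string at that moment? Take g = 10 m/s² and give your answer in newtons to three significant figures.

Take the radial direction toward the centre of the circle as positive. The component of the weight along the string toward the centre is −mg cos φ (φ measured from the bottom), so Newton's second law along the string gives T − mg cos φ = m v²/r.
cos 139° = -0.7547, so T = m(v²/r + g cos φ) = 0.760 × ((3.51)²/1.07 + 10.0 × -0.7547) = 0.760 × (11.51 + (-7.547)) = 0.760 × 3.967 = 3.015 N.

3.01 N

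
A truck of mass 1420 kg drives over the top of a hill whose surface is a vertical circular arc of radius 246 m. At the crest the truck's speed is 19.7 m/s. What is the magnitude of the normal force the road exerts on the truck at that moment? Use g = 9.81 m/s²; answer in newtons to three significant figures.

At the crest the centripetal acceleration points downward (toward the centre of the arc), so mg − N = mv²/r.
N = m(g − v²/r) = 1420 × (9.81 − (19.7)²/246) = 1420 × (9.81 − 1.578) = 1420 × 8.232 = 11690 N.

11700 N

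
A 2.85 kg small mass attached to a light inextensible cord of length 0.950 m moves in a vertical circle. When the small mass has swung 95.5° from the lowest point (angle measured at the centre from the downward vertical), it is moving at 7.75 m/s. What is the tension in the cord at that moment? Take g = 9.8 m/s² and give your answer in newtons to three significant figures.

178 N

Take the radial direction toward the centre of the circle as positive. The component of the weight along the string toward the centre is −mg cos φ (φ measured from the bottom), so Newton's second law along the string gives T − mg cos φ = m v²/r.
cos 95.5° = -0.09585, so T = m(v²/r + g cos φ) = 2.85 × ((7.75)²/0.950 + 9.8 × -0.09585) = 2.85 × (63.22 + (-0.9393)) = 2.85 × 62.28 = 177.5 N.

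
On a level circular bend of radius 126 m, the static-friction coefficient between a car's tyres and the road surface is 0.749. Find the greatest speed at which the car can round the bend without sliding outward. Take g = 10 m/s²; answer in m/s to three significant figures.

30.7 m/s

On a flat curve, static friction is the only horizontal force, so it must supply the full centripetal force: μ_s m g = m v²/r.
Mass cancels: v_max = √(μ_s g r) = √(0.749 × 10.0 × 126) = √943.7 = 30.72 m/s.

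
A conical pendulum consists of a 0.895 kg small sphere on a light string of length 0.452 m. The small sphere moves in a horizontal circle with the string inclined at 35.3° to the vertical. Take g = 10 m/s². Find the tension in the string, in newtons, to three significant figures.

Vertically the bob has no acceleration, so T cosθ = mg.
T = mg/cosθ = 0.895 × 10.0 / cos 35.3° = 8.950/0.8161 = 10.97 N.

11.0 N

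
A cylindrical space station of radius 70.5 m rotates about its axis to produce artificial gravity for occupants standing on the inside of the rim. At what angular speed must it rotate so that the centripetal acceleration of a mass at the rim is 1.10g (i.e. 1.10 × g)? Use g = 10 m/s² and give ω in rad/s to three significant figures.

Centripetal acceleration a_c = ω²r. Setting ω²r = 1.10g:
ω = √(1.10g / r) = √(1.10 × 10.0 / 70.5) = √0.1560 = 0.3950 rad/s.

0.395 rad/s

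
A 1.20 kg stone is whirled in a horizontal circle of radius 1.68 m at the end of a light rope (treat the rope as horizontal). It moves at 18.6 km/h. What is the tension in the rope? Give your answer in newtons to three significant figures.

19.1 N

v = 18.6 km/h = 18.6/3.6 = 5.167 m/s.
The tension is the only horizontal force, so it supplies the full centripetal force: T = m v²/r = 1.20 × (5.167)²/1.68 = 1.20 × 26.69/1.68 = 19.07 N.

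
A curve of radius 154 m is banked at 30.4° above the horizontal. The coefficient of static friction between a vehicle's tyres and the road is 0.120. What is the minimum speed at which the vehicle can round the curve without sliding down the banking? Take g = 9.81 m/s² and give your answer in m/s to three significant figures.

25.7 m/s

At the minimum speed, friction acts up the slope at its limiting value f = μN. Radially (horizontal, toward centre): N sinθ − μN cosθ = mv²/r. Vertically: N cosθ + μN sinθ = mg.
Dividing: v² = r g (sinθ − μcosθ)/(cosθ + μsinθ).
sinθ − μcosθ = 0.5060 − 0.120×0.8625 = 0.4025; cosθ + μsinθ = 0.8625 + 0.120×0.5060 = 0.9232.
v² = 154 × 9.81 × 0.4025/0.9232 = 658.7 m²/s², so v = 25.66 m/s.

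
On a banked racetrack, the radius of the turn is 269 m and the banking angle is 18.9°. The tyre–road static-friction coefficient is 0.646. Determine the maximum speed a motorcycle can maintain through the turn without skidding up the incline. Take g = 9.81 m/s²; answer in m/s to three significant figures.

At the maximum speed, friction acts down the slope at its limiting value f = μN. Radially (horizontal, toward centre): N sinθ + μN cosθ = mv²/r. Vertically: N cosθ − μN sinθ = mg.
Dividing: v² = r g (sinθ + μcosθ)/(cosθ − μsinθ).
sinθ + μcosθ = 0.3239 + 0.646×0.9461 = 0.9351; cosθ − μsinθ = 0.9461 − 0.646×0.3239 = 0.7368.
v² = 269 × 9.81 × 0.9351/0.7368 = 3349 m²/s², so v = 57.87 m/s.

57.9 m/s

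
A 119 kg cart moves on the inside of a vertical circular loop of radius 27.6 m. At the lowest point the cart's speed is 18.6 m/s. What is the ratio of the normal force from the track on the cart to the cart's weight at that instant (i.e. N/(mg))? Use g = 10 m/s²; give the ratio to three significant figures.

2.25

At the bottom, N − mg = mv²/r, so N = m(v²/r + g) and N/(mg) = v²/(rg) + 1 = (18.6)²/(27.6 × 10.0) + 1 = 1.253 + 1 = 2.253.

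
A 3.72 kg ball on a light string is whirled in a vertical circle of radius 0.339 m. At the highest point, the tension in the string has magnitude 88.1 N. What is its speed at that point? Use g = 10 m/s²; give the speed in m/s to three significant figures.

At the top, T + mg = mv²/r, so v = √(r(T/m + g)) = √(0.339 × (88.1/3.72 + 10.0)) = √(0.339 × 33.68) = √11.42 = 3.379 m/s.

3.38 m/s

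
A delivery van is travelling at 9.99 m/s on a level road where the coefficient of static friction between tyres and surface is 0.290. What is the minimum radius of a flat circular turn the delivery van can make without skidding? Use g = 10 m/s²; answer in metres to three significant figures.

34.4 m

At the limit, μ_s m g = m v²/r, so r_min = v²/(μ_s g) = (9.99)²/(0.290 × 10.0) = 99.80/2.900 = 34.41 m.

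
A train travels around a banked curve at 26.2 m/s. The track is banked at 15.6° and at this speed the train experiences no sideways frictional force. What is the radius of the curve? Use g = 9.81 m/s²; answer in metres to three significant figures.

251 m

Frictionless banking: tanθ = v²/(rg), so r = v²/(g tanθ).
r = (26.2)²/(9.81 × tan 15.6°) = 686.4/(9.81 × 0.2792) = 686.4/2.739 = 250.6 m.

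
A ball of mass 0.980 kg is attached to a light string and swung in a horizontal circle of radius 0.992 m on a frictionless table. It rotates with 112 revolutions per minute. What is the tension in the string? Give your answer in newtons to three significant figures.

134 N

ω = 112 rev/min × 2π/60 = 11.73 rad/s, so v = ωr = 11.73 × 0.992 = 11.63 m/s.
The tension is the only horizontal force, so it supplies the full centripetal force: T = m v²/r = 0.980 × (11.63)²/0.992 = 0.980 × 135.4/0.992 = 133.7 N.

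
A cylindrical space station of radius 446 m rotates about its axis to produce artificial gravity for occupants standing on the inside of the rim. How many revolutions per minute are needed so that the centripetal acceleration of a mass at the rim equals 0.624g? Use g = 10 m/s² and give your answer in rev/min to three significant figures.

1.13 rev/min

Require ω²r = 0.624g, so ω = √(0.624 × 10.0/446) = 0.1183 rad/s.
In rev/min: ω × 60/(2π) = 0.1183 × 60/(2π) = 1.130 rev/min.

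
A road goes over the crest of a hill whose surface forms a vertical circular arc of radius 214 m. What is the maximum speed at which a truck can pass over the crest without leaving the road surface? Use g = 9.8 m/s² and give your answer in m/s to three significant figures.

45.8 m/s

At the crest the centre of the circle is below the truck, so the net downward (centripetal) force is mg − N = mv²/r.
The truck leaves the road when N → 0, giving v_max = √(g r) = √(9.8 × 214) = 45.80 m/s.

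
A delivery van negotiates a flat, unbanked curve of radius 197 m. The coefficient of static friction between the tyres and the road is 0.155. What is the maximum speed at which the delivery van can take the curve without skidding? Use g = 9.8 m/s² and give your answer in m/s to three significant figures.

Friction provides the centripetal force on a flat curve. At maximum speed it is at its limiting value: μ_s m g = m v²/r.
Mass cancels: v_max = √(μ_s g r) = √(0.155 × 9.8 × 197) = √299.2 = 17.30 m/s.

17.3 m/s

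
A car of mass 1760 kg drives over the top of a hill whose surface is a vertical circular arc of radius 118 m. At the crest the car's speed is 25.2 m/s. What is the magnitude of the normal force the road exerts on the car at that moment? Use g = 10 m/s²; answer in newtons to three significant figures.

At the crest the centripetal acceleration points downward (toward the centre of the arc), so mg − N = mv²/r.
N = m(g − v²/r) = 1760 × (10.0 − (25.2)²/118) = 1760 × (10.0 − 5.382) = 1760 × 4.618 = 8128 N.

8130 N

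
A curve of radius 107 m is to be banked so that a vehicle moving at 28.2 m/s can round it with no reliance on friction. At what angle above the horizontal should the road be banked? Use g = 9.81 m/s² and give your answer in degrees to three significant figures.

37.1°

With no friction, the horizontal component of the normal force provides the centripetal force: N sinθ = mv²/r, while N cosθ = mg vertically.
Dividing: tanθ = v²/(r g) = (28.2)²/(107 × 9.81) = 795.2/1050 = 0.7576.
θ = arctan(0.7576) = 37.15°.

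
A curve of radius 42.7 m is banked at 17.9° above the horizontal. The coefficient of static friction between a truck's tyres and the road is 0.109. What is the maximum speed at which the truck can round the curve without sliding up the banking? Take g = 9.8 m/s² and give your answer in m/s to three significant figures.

At the maximum speed, friction acts down the slope at its limiting value f = μN. Radially (horizontal, toward centre): N sinθ + μN cosθ = mv²/r. Vertically: N cosθ − μN sinθ = mg.
Dividing: v² = r g (sinθ + μcosθ)/(cosθ − μsinθ).
sinθ + μcosθ = 0.3074 + 0.109×0.9516 = 0.4111; cosθ − μsinθ = 0.9516 − 0.109×0.3074 = 0.9181.
v² = 42.7 × 9.8 × 0.4111/0.9181 = 187.4 m²/s², so v = 13.69 m/s.

13.7 m/s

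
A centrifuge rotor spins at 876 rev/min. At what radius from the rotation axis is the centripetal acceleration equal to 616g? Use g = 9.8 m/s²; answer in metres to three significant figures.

0.717 m

ω = 876 rev/min × 2π/60 = 91.73 rad/s.
a_c = ω²r = 616g ⇒ r = 616 × 9.8 / (91.73)² = 6037/8415 = 0.7174 m.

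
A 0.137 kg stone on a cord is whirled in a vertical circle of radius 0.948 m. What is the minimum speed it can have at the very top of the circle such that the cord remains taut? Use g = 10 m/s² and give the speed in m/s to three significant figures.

At the top, both weight mg and T point toward the centre: T + mg = mv²/r.
At minimum speed T → 0, so mg = mv_min²/r ⇒ v_min = √(g r) = √(10.0 × 0.948) = 3.079 m/s.

3.08 m/s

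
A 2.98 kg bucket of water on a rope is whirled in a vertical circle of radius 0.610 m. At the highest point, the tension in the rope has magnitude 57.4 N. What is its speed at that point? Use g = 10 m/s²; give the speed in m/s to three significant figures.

At the top, T + mg = mv²/r, so v = √(r(T/m + g)) = √(0.610 × (57.4/2.98 + 10.0)) = √(0.610 × 29.26) = √17.85 = 4.225 m/s.

4.22 m/s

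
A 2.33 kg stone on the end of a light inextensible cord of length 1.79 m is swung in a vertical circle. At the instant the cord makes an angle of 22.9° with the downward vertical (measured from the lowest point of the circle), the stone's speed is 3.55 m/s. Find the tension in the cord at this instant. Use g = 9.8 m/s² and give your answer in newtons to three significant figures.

37.4 N

Take the radial direction toward the centre of the circle as positive. The component of the weight along the string toward the centre is −mg cos φ (φ measured from the bottom), so Newton's second law along the string gives T − mg cos φ = m v²/r.
cos 22.9° = 0.9212, so T = m(v²/r + g cos φ) = 2.33 × ((3.55)²/1.79 + 9.8 × 0.9212) = 2.33 × (7.041 + (9.028)) = 2.33 × 16.07 = 37.44 N.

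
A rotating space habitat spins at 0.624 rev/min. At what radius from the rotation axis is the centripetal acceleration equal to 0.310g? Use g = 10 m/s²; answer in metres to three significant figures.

ω = 0.624 rev/min × 2π/60 = 0.06535 rad/s.
a_c = ω²r = 0.310g ⇒ r = 0.310 × 10.0 / (0.06535)² = 3.100/0.004270 = 726.0 m.

726 m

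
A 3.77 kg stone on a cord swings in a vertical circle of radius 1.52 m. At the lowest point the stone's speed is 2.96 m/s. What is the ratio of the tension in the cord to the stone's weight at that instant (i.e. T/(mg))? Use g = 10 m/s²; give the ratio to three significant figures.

1.58

At the bottom, T − mg = mv²/r, so T = m(v²/r + g) and T/(mg) = v²/(rg) + 1 = (2.96)²/(1.52 × 10.0) + 1 = 0.5764 + 1 = 1.576.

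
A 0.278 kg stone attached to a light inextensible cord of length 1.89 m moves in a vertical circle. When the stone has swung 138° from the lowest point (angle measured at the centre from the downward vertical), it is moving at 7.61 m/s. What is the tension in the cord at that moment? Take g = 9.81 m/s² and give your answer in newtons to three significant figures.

Take the radial direction toward the centre of the circle as positive. The component of the weight along the string toward the centre is −mg cos φ (φ measured from the bottom), so Newton's second law along the string gives T − mg cos φ = m v²/r.
cos 138° = -0.7431, so T = m(v²/r + g cos φ) = 0.278 × ((7.61)²/1.89 + 9.81 × -0.7431) = 0.278 × (30.64 + (-7.290)) = 0.278 × 23.35 = 6.492 N.

6.49 N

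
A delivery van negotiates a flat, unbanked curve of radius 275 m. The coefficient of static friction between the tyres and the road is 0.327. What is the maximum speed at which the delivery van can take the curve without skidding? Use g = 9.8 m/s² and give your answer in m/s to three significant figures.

29.7 m/s

On a flat curve, static friction is the only horizontal force, so it must supply the full centripetal force: μ_s m g = m v²/r.
Mass cancels: v_max = √(μ_s g r) = √(0.327 × 9.8 × 275) = √881.3 = 29.69 m/s.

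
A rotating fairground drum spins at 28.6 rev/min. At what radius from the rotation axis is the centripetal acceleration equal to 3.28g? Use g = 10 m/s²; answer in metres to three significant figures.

3.66 m

ω = 28.6 rev/min × 2π/60 = 2.995 rad/s.
a_c = ω²r = 3.28g ⇒ r = 3.28 × 10.0 / (2.995)² = 32.80/8.970 = 3.657 m.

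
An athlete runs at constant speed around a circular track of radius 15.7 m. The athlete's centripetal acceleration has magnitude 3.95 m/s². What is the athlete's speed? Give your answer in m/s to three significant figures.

a_c = v²/r ⇒ v = √(a_c · r) = √(3.95 × 15.7) = √62.02 = 7.875 m/s.

7.87 m/s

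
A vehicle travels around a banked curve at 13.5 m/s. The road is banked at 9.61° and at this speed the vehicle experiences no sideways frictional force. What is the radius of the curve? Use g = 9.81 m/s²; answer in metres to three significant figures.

Frictionless banking: tanθ = v²/(rg), so r = v²/(g tanθ).
r = (13.5)²/(9.81 × tan 9.61°) = 182.2/(9.81 × 0.1693) = 182.2/1.661 = 109.7 m.

110 m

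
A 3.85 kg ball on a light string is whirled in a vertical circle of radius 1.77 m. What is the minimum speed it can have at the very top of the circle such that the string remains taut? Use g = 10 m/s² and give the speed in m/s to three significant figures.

At the highest point the centre is directly below, so both the weight and T act inward: T + mg = mv²/r.
At minimum speed T → 0, so mg = mv_min²/r ⇒ v_min = √(g r) = √(10.0 × 1.77) = 4.207 m/s.

4.21 m/s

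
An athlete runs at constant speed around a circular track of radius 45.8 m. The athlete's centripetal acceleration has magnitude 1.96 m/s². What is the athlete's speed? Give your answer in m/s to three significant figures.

a_c = v²/r ⇒ v = √(a_c · r) = √(1.96 × 45.8) = √89.77 = 9.475 m/s.

9.47 m/s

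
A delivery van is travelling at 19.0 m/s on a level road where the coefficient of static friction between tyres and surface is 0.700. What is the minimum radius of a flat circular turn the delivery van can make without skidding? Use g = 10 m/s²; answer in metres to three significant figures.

At the limit, μ_s m g = m v²/r, so r_min = v²/(μ_s g) = (19.0)²/(0.700 × 10.0) = 361.0/7.000 = 51.57 m.

51.6 m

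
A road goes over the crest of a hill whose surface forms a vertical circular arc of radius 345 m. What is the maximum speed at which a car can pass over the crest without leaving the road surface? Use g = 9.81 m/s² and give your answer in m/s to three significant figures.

58.2 m/s

At the crest the centre of the circle is below the car, so the net downward (centripetal) force is mg − N = mv²/r.
The car leaves the road when N → 0, giving v_max = √(g r) = √(9.81 × 345) = 58.18 m/s.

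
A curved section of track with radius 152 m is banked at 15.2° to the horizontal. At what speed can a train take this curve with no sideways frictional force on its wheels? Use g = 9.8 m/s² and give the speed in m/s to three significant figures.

20.1 m/s

On a frictionless banked curve, N sinθ = mv²/r and N cosθ = mg, so tanθ = v²/(rg).
v = √(r g tanθ) = √(152 × 9.8 × tan 15.2°) = √(152 × 9.8 × 0.2717) = √404.7 = 20.12 m/s.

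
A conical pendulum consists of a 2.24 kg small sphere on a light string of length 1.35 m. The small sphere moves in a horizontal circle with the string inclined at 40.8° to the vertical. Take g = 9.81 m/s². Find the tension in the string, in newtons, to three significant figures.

29.0 N

Vertically the bob has no acceleration, so T cosθ = mg.
T = mg/cosθ = 2.24 × 9.81 / cos 40.8° = 21.97/0.7570 = 29.03 N.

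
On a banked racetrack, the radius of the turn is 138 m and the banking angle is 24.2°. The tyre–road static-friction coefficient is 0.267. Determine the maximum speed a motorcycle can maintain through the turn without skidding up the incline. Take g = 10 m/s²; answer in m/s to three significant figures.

At the maximum speed, friction acts down the slope at its limiting value f = μN. Radially (horizontal, toward centre): N sinθ + μN cosθ = mv²/r. Vertically: N cosθ − μN sinθ = mg.
Dividing: v² = r g (sinθ + μcosθ)/(cosθ − μsinθ).
sinθ + μcosθ = 0.4099 + 0.267×0.9121 = 0.6535; cosθ − μsinθ = 0.9121 − 0.267×0.4099 = 0.8027.
v² = 138 × 10.0 × 0.6535/0.8027 = 1123 m²/s², so v = 33.52 m/s.

33.5 m/s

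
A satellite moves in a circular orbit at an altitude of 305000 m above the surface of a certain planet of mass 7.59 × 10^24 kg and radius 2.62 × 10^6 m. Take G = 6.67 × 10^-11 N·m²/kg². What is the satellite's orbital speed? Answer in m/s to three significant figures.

13200 m/s

Orbital radius r = R + h = 2.62 × 10^6 + 305000 = 2.925 × 10^6 m.
Gravity supplies the centripetal force: G M m / r² = m v² / r, so v = √(GM/r).
v = √(6.67 × 10^-11 × 7.59 × 10^24 / 2.925 × 10^6) = √(1.731 × 10^8) = 13160 m/s.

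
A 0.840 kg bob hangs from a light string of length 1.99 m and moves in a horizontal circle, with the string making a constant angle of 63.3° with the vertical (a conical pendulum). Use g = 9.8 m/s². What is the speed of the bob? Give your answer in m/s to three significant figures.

The radius of the circle is r = L sinθ = 1.99 × sin 63.3° = 1.778 m.
Horizontally T sinθ = mv²/r and vertically T cosθ = mg, so tanθ = v²/(rg).
v = √(r g tanθ) = √(1.778 × 9.8 × 1.988) = √34.64 = 5.886 m/s.

5.89 m/s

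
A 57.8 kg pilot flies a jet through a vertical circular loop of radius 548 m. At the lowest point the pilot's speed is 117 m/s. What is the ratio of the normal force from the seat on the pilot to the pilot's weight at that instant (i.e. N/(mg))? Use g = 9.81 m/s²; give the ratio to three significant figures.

3.55

At the bottom, N − mg = mv²/r, so N = m(v²/r + g) and N/(mg) = v²/(rg) + 1 = (117)²/(548 × 9.81) + 1 = 2.546 + 1 = 3.546.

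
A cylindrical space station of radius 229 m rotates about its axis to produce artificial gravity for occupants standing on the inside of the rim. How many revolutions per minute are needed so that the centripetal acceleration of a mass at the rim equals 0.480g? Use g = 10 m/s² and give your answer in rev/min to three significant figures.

1.38 rev/min

Require ω²r = 0.480g, so ω = √(0.480 × 10.0/229) = 0.1448 rad/s.
In rev/min: ω × 60/(2π) = 0.1448 × 60/(2π) = 1.383 rev/min.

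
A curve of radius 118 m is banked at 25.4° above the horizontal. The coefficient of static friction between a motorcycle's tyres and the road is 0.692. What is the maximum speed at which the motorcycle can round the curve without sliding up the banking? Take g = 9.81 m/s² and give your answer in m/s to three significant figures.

At the maximum speed, friction acts down the slope at its limiting value f = μN. Radially (horizontal, toward centre): N sinθ + μN cosθ = mv²/r. Vertically: N cosθ − μN sinθ = mg.
Dividing: v² = r g (sinθ + μcosθ)/(cosθ − μsinθ).
sinθ + μcosθ = 0.4289 + 0.692×0.9033 = 1.054; cosθ − μsinθ = 0.9033 − 0.692×0.4289 = 0.6065.
v² = 118 × 9.81 × 1.054/0.6065 = 2012 m²/s², so v = 44.85 m/s.

44.9 m/s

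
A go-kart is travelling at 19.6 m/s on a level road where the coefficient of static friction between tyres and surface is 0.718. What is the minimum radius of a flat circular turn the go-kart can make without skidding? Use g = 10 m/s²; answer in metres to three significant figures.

At the limit, μ_s m g = m v²/r, so r_min = v²/(μ_s g) = (19.6)²/(0.718 × 10.0) = 384.2/7.180 = 53.50 m.

53.5 m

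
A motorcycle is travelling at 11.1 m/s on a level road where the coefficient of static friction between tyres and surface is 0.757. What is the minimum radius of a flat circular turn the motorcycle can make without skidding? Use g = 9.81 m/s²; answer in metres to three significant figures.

16.6 m

At the limit, μ_s m g = m v²/r, so r_min = v²/(μ_s g) = (11.1)²/(0.757 × 9.81) = 123.2/7.426 = 16.59 m.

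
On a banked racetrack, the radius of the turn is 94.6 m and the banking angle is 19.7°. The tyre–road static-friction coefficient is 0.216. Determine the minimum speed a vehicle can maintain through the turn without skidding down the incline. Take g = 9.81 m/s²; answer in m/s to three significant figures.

11.1 m/s

At the minimum speed, friction acts up the slope at its limiting value f = μN. Radially (horizontal, toward centre): N sinθ − μN cosθ = mv²/r. Vertically: N cosθ + μN sinθ = mg.
Dividing: v² = r g (sinθ − μcosθ)/(cosθ + μsinθ).
sinθ − μcosθ = 0.3371 − 0.216×0.9415 = 0.1337; cosθ + μsinθ = 0.9415 + 0.216×0.3371 = 1.014.
v² = 94.6 × 9.81 × 0.1337/1.014 = 122.4 m²/s², so v = 11.06 m/s.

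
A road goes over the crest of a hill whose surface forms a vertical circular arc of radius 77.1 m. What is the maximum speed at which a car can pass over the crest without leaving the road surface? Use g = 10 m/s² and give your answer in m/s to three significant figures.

At the crest the centre of the circle is below the car, so the net downward (centripetal) force is mg − N = mv²/r.
The car leaves the road when N → 0, giving v_max = √(g r) = √(10.0 × 77.1) = 27.77 m/s.

27.8 m/s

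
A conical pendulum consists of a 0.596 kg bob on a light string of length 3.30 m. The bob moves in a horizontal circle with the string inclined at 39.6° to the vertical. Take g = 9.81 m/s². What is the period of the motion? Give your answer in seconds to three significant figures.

3.20 s

r = L sinθ = 2.103 m. From T sinθ = mω²r and T cosθ = mg: tanθ = ω²r/g, so ω² = g tanθ / r = g/(L cosθ).
ω = √(g/(L cosθ)) = √(9.81/(3.30 × 0.7705)) = √3.858 = 1.964 rad/s.
Period = 2π/ω = 3.199 s.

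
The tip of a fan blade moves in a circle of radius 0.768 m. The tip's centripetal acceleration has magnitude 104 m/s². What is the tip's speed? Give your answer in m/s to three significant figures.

8.94 m/s

a_c = v²/r ⇒ v = √(a_c · r) = √(104 × 0.768) = √79.87 = 8.937 m/s.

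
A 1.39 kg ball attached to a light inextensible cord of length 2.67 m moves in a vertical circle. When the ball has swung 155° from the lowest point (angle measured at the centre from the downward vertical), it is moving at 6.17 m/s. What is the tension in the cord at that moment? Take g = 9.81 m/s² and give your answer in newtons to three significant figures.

Take the radial direction toward the centre of the circle as positive. The component of the weight along the string toward the centre is −mg cos φ (φ measured from the bottom), so Newton's second law along the string gives T − mg cos φ = m v²/r.
cos 155° = -0.9063, so T = m(v²/r + g cos φ) = 1.39 × ((6.17)²/2.67 + 9.81 × -0.9063) = 1.39 × (14.26 + (-8.891)) = 1.39 × 5.367 = 7.460 N.

7.46 N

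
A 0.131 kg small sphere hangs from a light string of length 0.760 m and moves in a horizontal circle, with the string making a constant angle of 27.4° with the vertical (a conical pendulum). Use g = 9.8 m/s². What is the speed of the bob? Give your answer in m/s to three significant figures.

1.33 m/s

The radius of the circle is r = L sinθ = 0.760 × sin 27.4° = 0.3498 m.
Horizontally T sinθ = mv²/r and vertically T cosθ = mg, so tanθ = v²/(rg).
v = √(r g tanθ) = √(0.3498 × 9.8 × 0.5184) = √1.777 = 1.333 m/s.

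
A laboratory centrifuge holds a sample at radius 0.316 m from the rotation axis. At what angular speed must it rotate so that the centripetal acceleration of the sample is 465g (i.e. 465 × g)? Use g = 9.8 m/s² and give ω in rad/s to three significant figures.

120 rad/s

Centripetal acceleration a_c = ω²r. Setting ω²r = 465g:
ω = √(465g / r) = √(465 × 9.8 / 0.316) = √14420 = 120.1 rad/s.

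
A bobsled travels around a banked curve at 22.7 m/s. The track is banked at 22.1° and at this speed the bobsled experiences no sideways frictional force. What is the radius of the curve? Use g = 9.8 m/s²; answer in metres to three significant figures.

129 m

Frictionless banking: tanθ = v²/(rg), so r = v²/(g tanθ).
r = (22.7)²/(9.8 × tan 22.1°) = 515.3/(9.8 × 0.4061) = 515.3/3.979 = 129.5 m.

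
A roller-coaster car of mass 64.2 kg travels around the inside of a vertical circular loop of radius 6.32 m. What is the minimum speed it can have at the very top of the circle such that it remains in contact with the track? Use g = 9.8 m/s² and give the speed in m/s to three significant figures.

At the highest point the centre is directly below, so both the weight and N act inward: N + mg = mv²/r.
At minimum speed N → 0, so mg = mv_min²/r ⇒ v_min = √(g r) = √(9.8 × 6.32) = 7.870 m/s.

7.87 m/s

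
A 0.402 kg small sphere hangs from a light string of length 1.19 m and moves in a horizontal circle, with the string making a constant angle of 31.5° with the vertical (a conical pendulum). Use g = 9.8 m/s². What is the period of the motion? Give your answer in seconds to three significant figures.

r = L sinθ = 0.6218 m. From T sinθ = mω²r and T cosθ = mg: tanθ = ω²r/g, so ω² = g tanθ / r = g/(L cosθ).
ω = √(g/(L cosθ)) = √(9.8/(1.19 × 0.8526)) = √9.659 = 3.108 rad/s.
Period = 2π/ω = 2.022 s.

2.02 s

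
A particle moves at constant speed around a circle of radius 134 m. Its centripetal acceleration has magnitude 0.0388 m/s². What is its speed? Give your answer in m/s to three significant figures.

a_c = v²/r ⇒ v = √(a_c · r) = √(0.0388 × 134) = √5.199 = 2.280 m/s.

2.28 m/s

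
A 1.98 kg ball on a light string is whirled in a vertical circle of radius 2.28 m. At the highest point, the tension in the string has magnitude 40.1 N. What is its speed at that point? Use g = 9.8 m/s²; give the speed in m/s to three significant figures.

8.28 m/s

At the top, T + mg = mv²/r, so v = √(r(T/m + g)) = √(2.28 × (40.1/1.98 + 9.8)) = √(2.28 × 30.05) = √68.52 = 8.278 m/s.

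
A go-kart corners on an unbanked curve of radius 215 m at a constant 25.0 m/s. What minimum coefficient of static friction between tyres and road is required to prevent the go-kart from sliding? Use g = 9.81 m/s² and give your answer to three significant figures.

Friction provides the centripetal force: μ_s m g = m v²/r, so μ_s = v²/(g r) = (25.00)²/(9.81 × 215) = 625.0/2109 = 0.2963.

0.296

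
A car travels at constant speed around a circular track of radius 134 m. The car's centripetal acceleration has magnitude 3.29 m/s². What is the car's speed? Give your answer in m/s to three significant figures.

a_c = v²/r ⇒ v = √(a_c · r) = √(3.29 × 134) = √440.9 = 21.00 m/s.

21.0 m/s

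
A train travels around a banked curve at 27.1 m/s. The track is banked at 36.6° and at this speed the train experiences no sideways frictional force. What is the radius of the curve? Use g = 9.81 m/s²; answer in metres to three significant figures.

Frictionless banking: tanθ = v²/(rg), so r = v²/(g tanθ).
r = (27.1)²/(9.81 × tan 36.6°) = 734.4/(9.81 × 0.7427) = 734.4/7.286 = 100.8 m.

101 m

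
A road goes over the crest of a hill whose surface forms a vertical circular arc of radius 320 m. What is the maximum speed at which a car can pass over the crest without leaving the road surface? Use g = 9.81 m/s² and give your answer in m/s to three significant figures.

At the crest the centre of the circle is below the car, so the net downward (centripetal) force is mg − N = mv²/r.
The car leaves the road when N → 0, giving v_max = √(g r) = √(9.81 × 320) = 56.03 m/s.

56.0 m/s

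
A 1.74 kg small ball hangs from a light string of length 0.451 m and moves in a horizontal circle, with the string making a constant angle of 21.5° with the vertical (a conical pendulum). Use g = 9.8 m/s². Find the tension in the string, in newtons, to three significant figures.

18.3 N

Vertically the bob has no acceleration, so T cosθ = mg.
T = mg/cosθ = 1.74 × 9.8 / cos 21.5° = 17.05/0.9304 = 18.33 N.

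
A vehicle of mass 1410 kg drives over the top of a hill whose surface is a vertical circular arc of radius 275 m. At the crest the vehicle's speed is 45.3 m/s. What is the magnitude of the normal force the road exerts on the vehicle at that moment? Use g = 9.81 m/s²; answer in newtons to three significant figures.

At the crest the centripetal acceleration points downward (toward the centre of the arc), so mg − N = mv²/r.
N = m(g − v²/r) = 1410 × (9.81 − (45.3)²/275) = 1410 × (9.81 − 7.462) = 1410 × 2.348 = 3310 N.

3310 N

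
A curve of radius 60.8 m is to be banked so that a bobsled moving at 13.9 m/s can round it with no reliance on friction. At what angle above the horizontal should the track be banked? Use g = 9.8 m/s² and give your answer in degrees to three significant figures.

For a frictionless banked turn: horizontally N sinθ = mv²/r and vertically N cosθ = mg.
Dividing: tanθ = v²/(r g) = (13.9)²/(60.8 × 9.8) = 193.2/595.8 = 0.3243.
θ = arctan(0.3243) = 17.97°.

18.0°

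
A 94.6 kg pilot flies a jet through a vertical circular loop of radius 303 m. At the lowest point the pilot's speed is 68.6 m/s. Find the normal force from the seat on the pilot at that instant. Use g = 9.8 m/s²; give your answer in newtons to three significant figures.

2400 N

At the lowest point, N points up (toward the centre) and the weight mg points down (away from the centre), so the net inward force is N − mg = mv²/r.
N = m(v²/r + g) = 94.6 × ((68.6)²/303 + 9.8) = 94.6 × (15.53 + 9.8) = 94.6 × 25.33 = 2396 N.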